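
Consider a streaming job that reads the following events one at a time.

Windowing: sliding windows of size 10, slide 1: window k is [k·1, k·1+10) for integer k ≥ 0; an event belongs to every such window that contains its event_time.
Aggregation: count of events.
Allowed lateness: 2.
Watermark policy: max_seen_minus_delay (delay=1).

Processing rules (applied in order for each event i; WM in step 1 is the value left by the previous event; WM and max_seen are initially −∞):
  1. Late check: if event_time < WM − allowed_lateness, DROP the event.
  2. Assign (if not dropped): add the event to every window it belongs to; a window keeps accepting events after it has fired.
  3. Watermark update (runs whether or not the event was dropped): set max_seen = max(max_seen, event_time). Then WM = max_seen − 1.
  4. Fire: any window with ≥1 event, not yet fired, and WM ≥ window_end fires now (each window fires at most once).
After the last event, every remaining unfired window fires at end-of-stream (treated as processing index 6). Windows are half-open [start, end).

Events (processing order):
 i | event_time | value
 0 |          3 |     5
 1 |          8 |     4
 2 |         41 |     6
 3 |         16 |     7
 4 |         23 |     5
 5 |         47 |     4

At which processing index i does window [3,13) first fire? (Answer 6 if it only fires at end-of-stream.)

i=0 t=3 v=5: → [3,13),[2,12),[1,11),[0,10); WM=2
i=1 t=8 v=4: → [8,18),[7,17),[6,16),[5,15),[4,14),[3,13),[2,12),[1,11),[0,10); WM=7
i=2 t=41 v=6: → [41,51),[40,50),[39,49),[38,48),[37,47),[36,46),[35,45),[34,44),[33,43),[32,42); WM=40; [0,10) fires=2 [1,11) fires=2 [2,12) fires=2 [3,13) fires=2 [4,14) fires=1 [5,15) fires=1 [6,16) fires=1 [7,17) fires=1 [8,18) fires=1
i=3 t=16 v=7: DROP (t<40-2); WM=40
i=4 t=23 v=5: DROP (t<40-2); WM=40
i=5 t=47 v=4: → [47,57),[46,56),[45,55),[44,54),[43,53),[42,52),[41,51),[40,50),[39,49),[38,48); WM=46; [32,42) fires=1 [33,43) fires=1 [34,44) fires=1 [35,45) fires=1 [36,46) fires=1

2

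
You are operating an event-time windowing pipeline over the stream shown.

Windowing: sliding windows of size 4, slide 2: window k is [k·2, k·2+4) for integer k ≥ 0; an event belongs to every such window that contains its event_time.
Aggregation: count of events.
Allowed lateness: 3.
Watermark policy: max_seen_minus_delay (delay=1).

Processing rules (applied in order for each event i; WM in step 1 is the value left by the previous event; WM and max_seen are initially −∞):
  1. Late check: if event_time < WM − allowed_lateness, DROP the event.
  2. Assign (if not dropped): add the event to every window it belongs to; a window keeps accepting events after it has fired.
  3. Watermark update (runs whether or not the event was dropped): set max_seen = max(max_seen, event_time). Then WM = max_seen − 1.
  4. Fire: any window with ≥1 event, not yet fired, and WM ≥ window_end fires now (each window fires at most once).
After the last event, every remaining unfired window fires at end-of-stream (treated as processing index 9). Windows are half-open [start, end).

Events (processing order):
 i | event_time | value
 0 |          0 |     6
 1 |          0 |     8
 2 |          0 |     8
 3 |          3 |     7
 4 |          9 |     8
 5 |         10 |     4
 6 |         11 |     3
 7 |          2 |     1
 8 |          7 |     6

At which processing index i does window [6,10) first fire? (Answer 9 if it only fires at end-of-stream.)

6

i=0 t=0 v=6: → [0,4); WM=-1
i=1 t=0 v=8: → [0,4); WM=-1
i=2 t=0 v=8: → [0,4); WM=-1
i=3 t=3 v=7: → [2,6),[0,4); WM=2
i=4 t=9 v=8: → [8,12),[6,10); WM=8; [0,4) fires=4 [2,6) fires=1
i=5 t=10 v=4: → [10,14),[8,12); WM=9
i=6 t=11 v=3: → [10,14),[8,12); WM=10; [6,10) fires=1
i=7 t=2 v=1: DROP (t<10-3); WM=10
i=8 t=7 v=6: → [6,10),[4,8); WM=10; [4,8) fires=1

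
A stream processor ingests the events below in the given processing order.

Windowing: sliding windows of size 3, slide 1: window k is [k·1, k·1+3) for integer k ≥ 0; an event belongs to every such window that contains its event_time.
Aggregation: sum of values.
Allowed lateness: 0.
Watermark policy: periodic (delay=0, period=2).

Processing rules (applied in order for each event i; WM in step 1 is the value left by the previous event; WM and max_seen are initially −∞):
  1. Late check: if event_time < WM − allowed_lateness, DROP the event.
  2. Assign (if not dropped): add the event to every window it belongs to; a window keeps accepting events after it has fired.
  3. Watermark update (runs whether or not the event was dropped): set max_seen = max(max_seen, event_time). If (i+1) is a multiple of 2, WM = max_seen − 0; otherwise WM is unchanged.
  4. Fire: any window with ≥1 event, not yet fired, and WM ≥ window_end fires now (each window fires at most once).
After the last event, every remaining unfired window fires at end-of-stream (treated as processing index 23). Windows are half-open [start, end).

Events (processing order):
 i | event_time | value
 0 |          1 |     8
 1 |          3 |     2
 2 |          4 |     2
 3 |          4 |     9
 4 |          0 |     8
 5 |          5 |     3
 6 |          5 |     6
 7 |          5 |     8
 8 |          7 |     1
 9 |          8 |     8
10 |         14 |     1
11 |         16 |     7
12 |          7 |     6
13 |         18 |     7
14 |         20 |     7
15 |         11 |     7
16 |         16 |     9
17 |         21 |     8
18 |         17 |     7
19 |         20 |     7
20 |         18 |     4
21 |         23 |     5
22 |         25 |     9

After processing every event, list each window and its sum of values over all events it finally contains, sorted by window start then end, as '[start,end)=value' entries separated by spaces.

[0,3)=8 [1,4)=10 [2,5)=13 [3,6)=30 [4,7)=28 [5,8)=18 [6,9)=9 [7,10)=9 [8,11)=8 [12,15)=1 [13,16)=1 [14,17)=8 [15,18)=7 [16,19)=14 [17,20)=7 [18,21)=14 [19,22)=15 [20,23)=15 [21,24)=13 [22,25)=5 [23,26)=14 [24,27)=9 [25,28)=9

i=0 t=1 v=8: → [1,4),[0,3); WM=−∞
i=1 t=3 v=2: → [3,6),[2,5),[1,4); WM=3; [0,3) fires=8
i=2 t=4 v=2: → [4,7),[3,6),[2,5); WM=3
i=3 t=4 v=9: → [4,7),[3,6),[2,5); WM=4; [1,4) fires=10
i=4 t=0 v=8: DROP (t<4-0); WM=4
i=5 t=5 v=3: → [5,8),[4,7),[3,6); WM=5; [2,5) fires=13
i=6 t=5 v=6: → [5,8),[4,7),[3,6); WM=5
i=7 t=5 v=8: → [5,8),[4,7),[3,6); WM=5
i=8 t=7 v=1: → [7,10),[6,9),[5,8); WM=5
i=9 t=8 v=8: → [8,11),[7,10),[6,9); WM=8; [3,6) fires=30 [4,7) fires=28 [5,8) fires=18
i=10 t=14 v=1: → [14,17),[13,16),[12,15); WM=8
i=11 t=16 v=7: → [16,19),[15,18),[14,17); WM=16; [6,9) fires=9 [7,10) fires=9 [8,11) fires=8 [12,15) fires=1 [13,16) fires=1
i=12 t=7 v=6: DROP (t<16-0); WM=16
i=13 t=18 v=7: → [18,21),[17,20),[16,19); WM=18; [14,17) fires=8 [15,18) fires=7
i=14 t=20 v=7: → [20,23),[19,22),[18,21); WM=18
i=15 t=11 v=7: DROP (t<18-0); WM=20; [16,19) fires=14 [17,20) fires=7
i=16 t=16 v=9: DROP (t<20-0); WM=20
i=17 t=21 v=8: → [21,24),[20,23),[19,22); WM=21; [18,21) fires=14
i=18 t=17 v=7: DROP (t<21-0); WM=21
i=19 t=20 v=7: DROP (t<21-0); WM=21
i=20 t=18 v=4: DROP (t<21-0); WM=21
i=21 t=23 v=5: → [23,26),[22,25),[21,24); WM=23; [19,22) fires=15 [20,23) fires=15
i=22 t=25 v=9: → [25,28),[24,27),[23,26); WM=23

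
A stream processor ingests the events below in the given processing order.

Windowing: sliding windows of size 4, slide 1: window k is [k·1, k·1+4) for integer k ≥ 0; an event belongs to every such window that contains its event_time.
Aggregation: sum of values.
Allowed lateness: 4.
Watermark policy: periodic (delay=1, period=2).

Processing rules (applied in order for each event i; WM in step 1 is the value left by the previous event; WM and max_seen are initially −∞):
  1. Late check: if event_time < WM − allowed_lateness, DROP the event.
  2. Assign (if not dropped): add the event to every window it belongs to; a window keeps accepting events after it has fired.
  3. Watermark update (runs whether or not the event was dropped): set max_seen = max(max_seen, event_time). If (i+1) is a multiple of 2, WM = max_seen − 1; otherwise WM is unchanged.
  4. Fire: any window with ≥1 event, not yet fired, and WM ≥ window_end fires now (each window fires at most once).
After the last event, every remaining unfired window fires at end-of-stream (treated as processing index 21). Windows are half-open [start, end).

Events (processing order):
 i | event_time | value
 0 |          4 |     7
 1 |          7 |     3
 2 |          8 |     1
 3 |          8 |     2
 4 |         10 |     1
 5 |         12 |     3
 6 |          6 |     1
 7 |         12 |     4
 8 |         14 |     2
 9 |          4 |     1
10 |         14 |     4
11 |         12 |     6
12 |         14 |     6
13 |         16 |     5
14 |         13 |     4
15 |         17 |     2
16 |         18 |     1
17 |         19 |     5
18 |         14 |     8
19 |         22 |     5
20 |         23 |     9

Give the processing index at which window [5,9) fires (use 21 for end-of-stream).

i=0 t=4 v=7: → [4,8),[3,7),[2,6),[1,5); WM=−∞
i=1 t=7 v=3: → [7,11),[6,10),[5,9),[4,8); WM=6; [1,5) fires=7 [2,6) fires=7
i=2 t=8 v=1: → [8,12),[7,11),[6,10),[5,9); WM=6
i=3 t=8 v=2: → [8,12),[7,11),[6,10),[5,9); WM=7; [3,7) fires=7
i=4 t=10 v=1: → [10,14),[9,13),[8,12),[7,11); WM=7
i=5 t=12 v=3: → [12,16),[11,15),[10,14),[9,13); WM=11; [4,8) fires=10 [5,9) fires=6 [6,10) fires=6 [7,11) fires=7
i=6 t=6 v=1: DROP (t<11-4); WM=11
i=7 t=12 v=4: → [12,16),[11,15),[10,14),[9,13); WM=11
i=8 t=14 v=2: → [14,18),[13,17),[12,16),[11,15); WM=11
i=9 t=4 v=1: DROP (t<11-4); WM=13; [8,12) fires=4 [9,13) fires=8
i=10 t=14 v=4: → [14,18),[13,17),[12,16),[11,15); WM=13
i=11 t=12 v=6: → [12,16),[11,15),[10,14),[9,13); WM=13
i=12 t=14 v=6: → [14,18),[13,17),[12,16),[11,15); WM=13
i=13 t=16 v=5: → [16,20),[15,19),[14,18),[13,17); WM=15; [10,14) fires=14 [11,15) fires=25
i=14 t=13 v=4: → [13,17),[12,16),[11,15),[10,14); WM=15
i=15 t=17 v=2: → [17,21),[16,20),[15,19),[14,18); WM=16; [12,16) fires=29
i=16 t=18 v=1: → [18,22),[17,21),[16,20),[15,19); WM=16
i=17 t=19 v=5: → [19,23),[18,22),[17,21),[16,20); WM=18; [13,17) fires=21 [14,18) fires=19
i=18 t=14 v=8: → [14,18),[13,17),[12,16),[11,15); WM=18
i=19 t=22 v=5: → [22,26),[21,25),[20,24),[19,23); WM=21; [15,19) fires=8 [16,20) fires=13 [17,21) fires=8
i=20 t=23 v=9: → [23,27),[22,26),[21,25),[20,24); WM=21

5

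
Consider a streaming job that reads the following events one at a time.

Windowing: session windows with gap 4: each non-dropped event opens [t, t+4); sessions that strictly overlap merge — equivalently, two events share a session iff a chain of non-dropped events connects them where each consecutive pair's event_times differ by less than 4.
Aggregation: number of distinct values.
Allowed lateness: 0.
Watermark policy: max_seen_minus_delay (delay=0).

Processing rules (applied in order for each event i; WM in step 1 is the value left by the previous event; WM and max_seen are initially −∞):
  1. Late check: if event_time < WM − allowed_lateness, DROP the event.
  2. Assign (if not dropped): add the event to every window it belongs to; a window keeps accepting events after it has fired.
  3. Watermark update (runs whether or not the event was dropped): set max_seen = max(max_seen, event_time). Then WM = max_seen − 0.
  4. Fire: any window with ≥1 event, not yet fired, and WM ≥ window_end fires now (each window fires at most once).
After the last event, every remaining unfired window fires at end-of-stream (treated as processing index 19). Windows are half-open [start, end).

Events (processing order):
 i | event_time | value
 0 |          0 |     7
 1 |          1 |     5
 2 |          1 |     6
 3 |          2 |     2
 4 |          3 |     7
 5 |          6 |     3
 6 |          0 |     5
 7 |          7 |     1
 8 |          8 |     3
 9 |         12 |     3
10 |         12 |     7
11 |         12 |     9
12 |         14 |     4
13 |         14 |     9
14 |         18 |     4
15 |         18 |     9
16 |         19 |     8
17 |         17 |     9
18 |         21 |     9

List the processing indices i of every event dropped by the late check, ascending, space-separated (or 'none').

6 17

i=0 t=0 v=7: → [0,4); WM=0
i=1 t=1 v=5: → [0,5); WM=1
i=2 t=1 v=6: → [0,5); WM=1
i=3 t=2 v=2: → [0,6); WM=2
i=4 t=3 v=7: → [0,7); WM=3
i=5 t=6 v=3: → [0,10); WM=6
i=6 t=0 v=5: DROP (t<6-0); WM=6
i=7 t=7 v=1: → [0,11); WM=7
i=8 t=8 v=3: → [0,12); WM=8
i=9 t=12 v=3: → [12,16); WM=12
i=10 t=12 v=7: → [12,16); WM=12
i=11 t=12 v=9: → [12,16); WM=12
i=12 t=14 v=4: → [12,18); WM=14
i=13 t=14 v=9: → [12,18); WM=14
i=14 t=18 v=4: → [18,22); WM=18
i=15 t=18 v=9: → [18,22); WM=18
i=16 t=19 v=8: → [18,23); WM=19
i=17 t=17 v=9: DROP (t<19-0); WM=19
i=18 t=21 v=9: → [18,25); WM=21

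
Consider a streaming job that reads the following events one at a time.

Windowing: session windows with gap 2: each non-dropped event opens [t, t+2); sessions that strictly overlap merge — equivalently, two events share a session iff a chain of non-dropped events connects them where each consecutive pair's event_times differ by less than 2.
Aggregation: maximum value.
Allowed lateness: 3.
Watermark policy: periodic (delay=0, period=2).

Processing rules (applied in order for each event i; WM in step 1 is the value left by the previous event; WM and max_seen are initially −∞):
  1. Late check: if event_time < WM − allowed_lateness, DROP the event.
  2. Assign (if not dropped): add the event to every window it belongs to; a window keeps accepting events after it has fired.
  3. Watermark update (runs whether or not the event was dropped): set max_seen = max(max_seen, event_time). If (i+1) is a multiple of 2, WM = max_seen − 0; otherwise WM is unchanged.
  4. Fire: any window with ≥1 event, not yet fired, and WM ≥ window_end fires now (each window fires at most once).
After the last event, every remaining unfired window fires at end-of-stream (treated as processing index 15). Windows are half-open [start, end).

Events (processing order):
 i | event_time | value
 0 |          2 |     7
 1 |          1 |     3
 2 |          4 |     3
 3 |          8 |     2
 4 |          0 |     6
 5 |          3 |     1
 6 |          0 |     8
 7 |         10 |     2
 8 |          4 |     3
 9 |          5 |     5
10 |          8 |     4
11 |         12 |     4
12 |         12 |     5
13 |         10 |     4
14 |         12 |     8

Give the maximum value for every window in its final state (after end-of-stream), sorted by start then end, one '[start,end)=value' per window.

[1,4)=7 [4,6)=3 [8,10)=4 [10,12)=4 [12,14)=8

i=0 t=2 v=7: → [2,4); WM=−∞
i=1 t=1 v=3: → [1,4); WM=2
i=2 t=4 v=3: → [4,6); WM=2
i=3 t=8 v=2: → [8,10); WM=8
i=4 t=0 v=6: DROP (t<8-3); WM=8
i=5 t=3 v=1: DROP (t<8-3); WM=8
i=6 t=0 v=8: DROP (t<8-3); WM=8
i=7 t=10 v=2: → [10,12); WM=10
i=8 t=4 v=3: DROP (t<10-3); WM=10
i=9 t=5 v=5: DROP (t<10-3); WM=10
i=10 t=8 v=4: → [8,10); WM=10
i=11 t=12 v=4: → [12,14); WM=12
i=12 t=12 v=5: → [12,14); WM=12
i=13 t=10 v=4: → [10,12); WM=12
i=14 t=12 v=8: → [12,14); WM=12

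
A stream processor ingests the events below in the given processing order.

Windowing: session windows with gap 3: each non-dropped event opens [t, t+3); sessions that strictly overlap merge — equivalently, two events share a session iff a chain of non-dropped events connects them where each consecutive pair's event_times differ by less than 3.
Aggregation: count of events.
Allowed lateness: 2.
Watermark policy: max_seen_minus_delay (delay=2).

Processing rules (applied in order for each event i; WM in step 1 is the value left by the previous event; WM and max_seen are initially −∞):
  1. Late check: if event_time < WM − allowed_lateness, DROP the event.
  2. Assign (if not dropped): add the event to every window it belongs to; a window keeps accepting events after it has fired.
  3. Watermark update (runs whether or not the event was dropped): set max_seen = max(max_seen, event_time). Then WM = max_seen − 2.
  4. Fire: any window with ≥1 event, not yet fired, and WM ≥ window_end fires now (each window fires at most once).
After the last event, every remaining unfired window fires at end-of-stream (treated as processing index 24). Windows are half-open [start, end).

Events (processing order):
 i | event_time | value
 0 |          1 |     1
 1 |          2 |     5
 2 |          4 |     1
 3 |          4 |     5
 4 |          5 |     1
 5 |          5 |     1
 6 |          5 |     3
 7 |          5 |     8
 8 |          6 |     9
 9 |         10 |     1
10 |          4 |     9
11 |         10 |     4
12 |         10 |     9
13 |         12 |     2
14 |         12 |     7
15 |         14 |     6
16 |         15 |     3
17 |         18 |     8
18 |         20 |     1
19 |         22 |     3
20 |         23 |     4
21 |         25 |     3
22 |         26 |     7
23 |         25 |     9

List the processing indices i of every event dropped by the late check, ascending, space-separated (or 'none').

i=0 t=1 v=1: → [1,4); WM=-1
i=1 t=2 v=5: → [1,5); WM=0
i=2 t=4 v=1: → [1,7); WM=2
i=3 t=4 v=5: → [1,7); WM=2
i=4 t=5 v=1: → [1,8); WM=3
i=5 t=5 v=1: → [1,8); WM=3
i=6 t=5 v=3: → [1,8); WM=3
i=7 t=5 v=8: → [1,8); WM=3
i=8 t=6 v=9: → [1,9); WM=4
i=9 t=10 v=1: → [10,13); WM=8
i=10 t=4 v=9: DROP (t<8-2); WM=8
i=11 t=10 v=4: → [10,13); WM=8
i=12 t=10 v=9: → [10,13); WM=8
i=13 t=12 v=2: → [10,15); WM=10
i=14 t=12 v=7: → [10,15); WM=10
i=15 t=14 v=6: → [10,17); WM=12
i=16 t=15 v=3: → [10,18); WM=13
i=17 t=18 v=8: → [18,21); WM=16
i=18 t=20 v=1: → [18,23); WM=18
i=19 t=22 v=3: → [18,25); WM=20
i=20 t=23 v=4: → [18,26); WM=21
i=21 t=25 v=3: → [18,28); WM=23
i=22 t=26 v=7: → [18,29); WM=24
i=23 t=25 v=9: → [18,29); WM=24

10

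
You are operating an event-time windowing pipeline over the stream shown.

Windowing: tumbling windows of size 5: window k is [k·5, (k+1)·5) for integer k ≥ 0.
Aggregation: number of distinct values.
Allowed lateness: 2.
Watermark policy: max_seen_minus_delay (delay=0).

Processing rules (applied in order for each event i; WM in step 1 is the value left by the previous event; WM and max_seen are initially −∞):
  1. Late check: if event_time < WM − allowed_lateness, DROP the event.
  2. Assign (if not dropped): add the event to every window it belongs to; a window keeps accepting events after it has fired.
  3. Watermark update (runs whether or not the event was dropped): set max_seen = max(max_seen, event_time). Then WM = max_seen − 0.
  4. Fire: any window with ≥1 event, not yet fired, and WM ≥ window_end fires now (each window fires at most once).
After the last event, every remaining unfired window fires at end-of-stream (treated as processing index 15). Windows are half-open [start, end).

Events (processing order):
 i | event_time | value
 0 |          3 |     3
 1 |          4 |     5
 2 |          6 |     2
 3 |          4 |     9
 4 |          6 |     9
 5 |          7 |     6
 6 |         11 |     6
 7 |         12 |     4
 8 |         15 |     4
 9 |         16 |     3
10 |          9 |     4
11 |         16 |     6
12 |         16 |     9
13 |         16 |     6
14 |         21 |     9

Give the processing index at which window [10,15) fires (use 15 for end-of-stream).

i=0 t=3 v=3: → [0,5); WM=3
i=1 t=4 v=5: → [0,5); WM=4
i=2 t=6 v=2: → [5,10); WM=6; [0,5) fires=2
i=3 t=4 v=9: → [0,5); WM=6
i=4 t=6 v=9: → [5,10); WM=6
i=5 t=7 v=6: → [5,10); WM=7
i=6 t=11 v=6: → [10,15); WM=11; [5,10) fires=3
i=7 t=12 v=4: → [10,15); WM=12
i=8 t=15 v=4: → [15,20); WM=15; [10,15) fires=2
i=9 t=16 v=3: → [15,20); WM=16
i=10 t=9 v=4: DROP (t<16-2); WM=16
i=11 t=16 v=6: → [15,20); WM=16
i=12 t=16 v=9: → [15,20); WM=16
i=13 t=16 v=6: → [15,20); WM=16
i=14 t=21 v=9: → [20,25); WM=21; [15,20) fires=4

8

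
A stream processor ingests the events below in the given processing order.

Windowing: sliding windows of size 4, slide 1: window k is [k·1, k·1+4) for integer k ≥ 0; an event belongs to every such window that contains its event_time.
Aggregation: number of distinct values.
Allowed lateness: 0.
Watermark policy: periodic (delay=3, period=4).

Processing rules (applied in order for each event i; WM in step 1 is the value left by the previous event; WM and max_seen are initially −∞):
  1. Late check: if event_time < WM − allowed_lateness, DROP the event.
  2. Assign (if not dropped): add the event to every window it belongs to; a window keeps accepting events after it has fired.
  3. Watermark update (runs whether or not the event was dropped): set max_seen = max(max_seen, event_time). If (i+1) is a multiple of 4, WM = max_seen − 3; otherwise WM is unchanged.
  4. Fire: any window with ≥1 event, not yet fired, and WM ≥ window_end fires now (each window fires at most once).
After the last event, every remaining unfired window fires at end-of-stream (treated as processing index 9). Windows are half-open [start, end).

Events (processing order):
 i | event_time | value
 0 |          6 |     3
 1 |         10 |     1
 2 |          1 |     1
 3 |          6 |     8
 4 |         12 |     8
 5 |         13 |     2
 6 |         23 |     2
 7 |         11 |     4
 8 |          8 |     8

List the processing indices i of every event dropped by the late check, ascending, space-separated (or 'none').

8

i=0 t=6 v=3: → [6,10),[5,9),[4,8),[3,7); WM=−∞
i=1 t=10 v=1: → [10,14),[9,13),[8,12),[7,11); WM=−∞
i=2 t=1 v=1: → [1,5),[0,4); WM=−∞
i=3 t=6 v=8: → [6,10),[5,9),[4,8),[3,7); WM=7; [0,4) fires=1 [1,5) fires=1 [3,7) fires=2
i=4 t=12 v=8: → [12,16),[11,15),[10,14),[9,13); WM=7
i=5 t=13 v=2: → [13,17),[12,16),[11,15),[10,14); WM=7
i=6 t=23 v=2: → [23,27),[22,26),[21,25),[20,24); WM=7
i=7 t=11 v=4: → [11,15),[10,14),[9,13),[8,12); WM=20; [4,8) fires=2 [5,9) fires=2 [6,10) fires=2 [7,11) fires=1 [8,12) fires=2 [9,13) fires=3 [10,14) fires=4 [11,15) fires=3 [12,16) fires=2 [13,17) fires=1
i=8 t=8 v=8: DROP (t<20-0); WM=20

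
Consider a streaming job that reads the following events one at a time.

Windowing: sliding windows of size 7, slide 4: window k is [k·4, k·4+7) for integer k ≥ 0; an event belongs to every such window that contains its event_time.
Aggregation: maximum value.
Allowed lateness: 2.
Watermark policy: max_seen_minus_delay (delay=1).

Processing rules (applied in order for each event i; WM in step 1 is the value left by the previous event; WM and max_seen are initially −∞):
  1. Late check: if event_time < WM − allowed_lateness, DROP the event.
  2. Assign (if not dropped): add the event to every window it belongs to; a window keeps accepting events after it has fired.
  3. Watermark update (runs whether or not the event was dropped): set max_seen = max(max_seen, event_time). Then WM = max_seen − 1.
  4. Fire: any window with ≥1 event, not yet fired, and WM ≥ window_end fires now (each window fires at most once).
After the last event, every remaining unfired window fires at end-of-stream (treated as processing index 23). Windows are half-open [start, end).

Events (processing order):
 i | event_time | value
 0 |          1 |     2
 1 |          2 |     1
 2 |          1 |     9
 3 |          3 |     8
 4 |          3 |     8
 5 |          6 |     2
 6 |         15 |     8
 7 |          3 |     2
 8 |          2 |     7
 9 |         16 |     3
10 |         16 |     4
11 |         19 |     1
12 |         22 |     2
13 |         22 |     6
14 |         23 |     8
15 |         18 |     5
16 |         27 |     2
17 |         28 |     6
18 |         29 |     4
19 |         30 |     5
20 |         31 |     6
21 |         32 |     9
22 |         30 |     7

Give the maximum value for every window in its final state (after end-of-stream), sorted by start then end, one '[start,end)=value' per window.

i=0 t=1 v=2: → [0,7); WM=0
i=1 t=2 v=1: → [0,7); WM=1
i=2 t=1 v=9: → [0,7); WM=1
i=3 t=3 v=8: → [0,7); WM=2
i=4 t=3 v=8: → [0,7); WM=2
i=5 t=6 v=2: → [4,11),[0,7); WM=5
i=6 t=15 v=8: → [12,19); WM=14; [0,7) fires=9 [4,11) fires=2
i=7 t=3 v=2: DROP (t<14-2); WM=14
i=8 t=2 v=7: DROP (t<14-2); WM=14
i=9 t=16 v=3: → [16,23),[12,19); WM=15
i=10 t=16 v=4: → [16,23),[12,19); WM=15
i=11 t=19 v=1: → [16,23); WM=18
i=12 t=22 v=2: → [20,27),[16,23); WM=21; [12,19) fires=8
i=13 t=22 v=6: → [20,27),[16,23); WM=21
i=14 t=23 v=8: → [20,27); WM=22
i=15 t=18 v=5: DROP (t<22-2); WM=22
i=16 t=27 v=2: → [24,31); WM=26; [16,23) fires=6
i=17 t=28 v=6: → [28,35),[24,31); WM=27; [20,27) fires=8
i=18 t=29 v=4: → [28,35),[24,31); WM=28
i=19 t=30 v=5: → [28,35),[24,31); WM=29
i=20 t=31 v=6: → [28,35); WM=30
i=21 t=32 v=9: → [32,39),[28,35); WM=31; [24,31) fires=6
i=22 t=30 v=7: → [28,35),[24,31); WM=31

[0,7)=9 [4,11)=2 [12,19)=8 [16,23)=6 [20,27)=8 [24,31)=7 [28,35)=9 [32,39)=9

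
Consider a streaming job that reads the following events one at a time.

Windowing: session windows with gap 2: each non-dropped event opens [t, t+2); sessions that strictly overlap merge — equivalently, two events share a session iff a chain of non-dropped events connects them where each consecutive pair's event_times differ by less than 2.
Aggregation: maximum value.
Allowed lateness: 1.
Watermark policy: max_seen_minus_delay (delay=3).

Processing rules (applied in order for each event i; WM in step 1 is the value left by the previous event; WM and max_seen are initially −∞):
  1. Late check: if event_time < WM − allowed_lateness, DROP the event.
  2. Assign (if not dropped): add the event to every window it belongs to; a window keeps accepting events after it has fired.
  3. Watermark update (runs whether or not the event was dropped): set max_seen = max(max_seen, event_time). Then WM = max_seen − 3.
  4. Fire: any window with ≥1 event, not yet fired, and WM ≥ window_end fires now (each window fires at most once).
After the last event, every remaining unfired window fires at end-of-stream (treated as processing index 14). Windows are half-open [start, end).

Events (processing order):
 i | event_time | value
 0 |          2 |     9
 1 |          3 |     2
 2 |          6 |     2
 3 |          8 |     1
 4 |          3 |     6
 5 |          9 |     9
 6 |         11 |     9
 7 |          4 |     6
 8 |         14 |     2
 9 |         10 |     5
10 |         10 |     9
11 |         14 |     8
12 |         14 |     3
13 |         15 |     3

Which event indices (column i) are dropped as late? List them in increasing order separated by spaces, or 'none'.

i=0 t=2 v=9: → [2,4); WM=-1
i=1 t=3 v=2: → [2,5); WM=0
i=2 t=6 v=2: → [6,8); WM=3
i=3 t=8 v=1: → [8,10); WM=5
i=4 t=3 v=6: DROP (t<5-1); WM=5
i=5 t=9 v=9: → [8,11); WM=6
i=6 t=11 v=9: → [11,13); WM=8
i=7 t=4 v=6: DROP (t<8-1); WM=8
i=8 t=14 v=2: → [14,16); WM=11
i=9 t=10 v=5: → [8,13); WM=11
i=10 t=10 v=9: → [8,13); WM=11
i=11 t=14 v=8: → [14,16); WM=11
i=12 t=14 v=3: → [14,16); WM=11
i=13 t=15 v=3: → [14,17); WM=12

4 7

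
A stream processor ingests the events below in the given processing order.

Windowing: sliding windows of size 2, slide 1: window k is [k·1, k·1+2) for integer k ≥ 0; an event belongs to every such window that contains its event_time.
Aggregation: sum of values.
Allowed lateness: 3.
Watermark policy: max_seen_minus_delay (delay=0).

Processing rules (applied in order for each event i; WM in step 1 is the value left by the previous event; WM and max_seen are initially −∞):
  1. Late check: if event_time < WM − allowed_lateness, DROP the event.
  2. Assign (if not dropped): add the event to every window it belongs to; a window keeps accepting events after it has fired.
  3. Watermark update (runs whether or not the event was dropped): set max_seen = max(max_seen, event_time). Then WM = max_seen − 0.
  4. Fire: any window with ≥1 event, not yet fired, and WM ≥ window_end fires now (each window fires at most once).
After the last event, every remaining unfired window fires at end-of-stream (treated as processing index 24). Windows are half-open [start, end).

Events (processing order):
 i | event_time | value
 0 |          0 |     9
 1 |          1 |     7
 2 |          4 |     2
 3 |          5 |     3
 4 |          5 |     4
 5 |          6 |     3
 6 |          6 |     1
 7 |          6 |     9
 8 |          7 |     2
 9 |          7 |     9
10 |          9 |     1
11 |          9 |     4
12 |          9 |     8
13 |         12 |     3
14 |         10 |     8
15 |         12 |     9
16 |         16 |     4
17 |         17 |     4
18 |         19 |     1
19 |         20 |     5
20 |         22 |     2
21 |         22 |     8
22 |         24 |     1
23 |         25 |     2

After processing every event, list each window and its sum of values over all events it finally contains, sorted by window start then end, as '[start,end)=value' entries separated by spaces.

i=0 t=0 v=9: → [0,2); WM=0
i=1 t=1 v=7: → [1,3),[0,2); WM=1
i=2 t=4 v=2: → [4,6),[3,5); WM=4; [0,2) fires=16 [1,3) fires=7
i=3 t=5 v=3: → [5,7),[4,6); WM=5; [3,5) fires=2
i=4 t=5 v=4: → [5,7),[4,6); WM=5
i=5 t=6 v=3: → [6,8),[5,7); WM=6; [4,6) fires=9
i=6 t=6 v=1: → [6,8),[5,7); WM=6
i=7 t=6 v=9: → [6,8),[5,7); WM=6
i=8 t=7 v=2: → [7,9),[6,8); WM=7; [5,7) fires=20
i=9 t=7 v=9: → [7,9),[6,8); WM=7
i=10 t=9 v=1: → [9,11),[8,10); WM=9; [6,8) fires=24 [7,9) fires=11
i=11 t=9 v=4: → [9,11),[8,10); WM=9
i=12 t=9 v=8: → [9,11),[8,10); WM=9
i=13 t=12 v=3: → [12,14),[11,13); WM=12; [8,10) fires=13 [9,11) fires=13
i=14 t=10 v=8: → [10,12),[9,11); WM=12; [10,12) fires=8
i=15 t=12 v=9: → [12,14),[11,13); WM=12
i=16 t=16 v=4: → [16,18),[15,17); WM=16; [11,13) fires=12 [12,14) fires=12
i=17 t=17 v=4: → [17,19),[16,18); WM=17; [15,17) fires=4
i=18 t=19 v=1: → [19,21),[18,20); WM=19; [16,18) fires=8 [17,19) fires=4
i=19 t=20 v=5: → [20,22),[19,21); WM=20; [18,20) fires=1
i=20 t=22 v=2: → [22,24),[21,23); WM=22; [19,21) fires=6 [20,22) fires=5
i=21 t=22 v=8: → [22,24),[21,23); WM=22
i=22 t=24 v=1: → [24,26),[23,25); WM=24; [21,23) fires=10 [22,24) fires=10
i=23 t=25 v=2: → [25,27),[24,26); WM=25; [23,25) fires=1

[0,2)=16 [1,3)=7 [3,5)=2 [4,6)=9 [5,7)=20 [6,8)=24 [7,9)=11 [8,10)=13 [9,11)=21 [10,12)=8 [11,13)=12 [12,14)=12 [15,17)=4 [16,18)=8 [17,19)=4 [18,20)=1 [19,21)=6 [20,22)=5 [21,23)=10 [22,24)=10 [23,25)=1 [24,26)=3 [25,27)=2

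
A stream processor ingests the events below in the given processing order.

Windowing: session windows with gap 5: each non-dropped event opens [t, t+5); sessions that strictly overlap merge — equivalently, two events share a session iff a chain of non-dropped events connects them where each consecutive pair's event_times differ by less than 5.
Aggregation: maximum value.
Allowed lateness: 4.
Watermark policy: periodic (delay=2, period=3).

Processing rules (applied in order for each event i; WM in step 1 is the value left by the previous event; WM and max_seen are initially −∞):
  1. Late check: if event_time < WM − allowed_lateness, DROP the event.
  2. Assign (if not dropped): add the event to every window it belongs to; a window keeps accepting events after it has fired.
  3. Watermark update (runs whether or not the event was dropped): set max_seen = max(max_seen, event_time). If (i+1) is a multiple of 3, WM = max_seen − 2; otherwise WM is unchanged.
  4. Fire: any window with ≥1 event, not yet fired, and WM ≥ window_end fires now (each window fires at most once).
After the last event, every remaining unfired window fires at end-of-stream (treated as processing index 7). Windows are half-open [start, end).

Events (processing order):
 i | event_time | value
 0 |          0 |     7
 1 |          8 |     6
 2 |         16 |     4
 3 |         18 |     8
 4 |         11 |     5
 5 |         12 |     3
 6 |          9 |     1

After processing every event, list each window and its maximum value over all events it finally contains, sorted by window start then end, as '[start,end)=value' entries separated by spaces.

i=0 t=0 v=7: → [0,5); WM=−∞
i=1 t=8 v=6: → [8,13); WM=−∞
i=2 t=16 v=4: → [16,21); WM=14
i=3 t=18 v=8: → [16,23); WM=14
i=4 t=11 v=5: → [8,16); WM=14
i=5 t=12 v=3: → [8,23); WM=16
i=6 t=9 v=1: DROP (t<16-4); WM=16

[0,5)=7 [8,23)=8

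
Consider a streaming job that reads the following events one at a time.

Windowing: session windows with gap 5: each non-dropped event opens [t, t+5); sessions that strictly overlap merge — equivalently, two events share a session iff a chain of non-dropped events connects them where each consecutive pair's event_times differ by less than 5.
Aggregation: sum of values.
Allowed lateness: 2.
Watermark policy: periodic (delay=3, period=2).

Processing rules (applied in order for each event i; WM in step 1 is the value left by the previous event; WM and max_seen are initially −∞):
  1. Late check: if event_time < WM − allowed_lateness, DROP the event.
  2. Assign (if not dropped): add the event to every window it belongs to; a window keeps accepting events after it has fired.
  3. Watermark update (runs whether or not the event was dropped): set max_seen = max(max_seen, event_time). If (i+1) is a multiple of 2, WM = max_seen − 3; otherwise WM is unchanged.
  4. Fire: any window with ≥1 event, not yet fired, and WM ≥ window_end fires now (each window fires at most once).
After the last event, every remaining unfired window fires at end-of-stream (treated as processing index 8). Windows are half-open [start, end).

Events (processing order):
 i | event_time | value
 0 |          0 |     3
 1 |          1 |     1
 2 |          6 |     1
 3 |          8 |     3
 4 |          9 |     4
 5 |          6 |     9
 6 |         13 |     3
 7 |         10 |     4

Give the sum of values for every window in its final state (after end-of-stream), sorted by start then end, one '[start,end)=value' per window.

[0,6)=4 [6,18)=24

i=0 t=0 v=3: → [0,5); WM=−∞
i=1 t=1 v=1: → [0,6); WM=-2
i=2 t=6 v=1: → [6,11); WM=-2
i=3 t=8 v=3: → [6,13); WM=5
i=4 t=9 v=4: → [6,14); WM=5
i=5 t=6 v=9: → [6,14); WM=6
i=6 t=13 v=3: → [6,18); WM=6
i=7 t=10 v=4: → [6,18); WM=10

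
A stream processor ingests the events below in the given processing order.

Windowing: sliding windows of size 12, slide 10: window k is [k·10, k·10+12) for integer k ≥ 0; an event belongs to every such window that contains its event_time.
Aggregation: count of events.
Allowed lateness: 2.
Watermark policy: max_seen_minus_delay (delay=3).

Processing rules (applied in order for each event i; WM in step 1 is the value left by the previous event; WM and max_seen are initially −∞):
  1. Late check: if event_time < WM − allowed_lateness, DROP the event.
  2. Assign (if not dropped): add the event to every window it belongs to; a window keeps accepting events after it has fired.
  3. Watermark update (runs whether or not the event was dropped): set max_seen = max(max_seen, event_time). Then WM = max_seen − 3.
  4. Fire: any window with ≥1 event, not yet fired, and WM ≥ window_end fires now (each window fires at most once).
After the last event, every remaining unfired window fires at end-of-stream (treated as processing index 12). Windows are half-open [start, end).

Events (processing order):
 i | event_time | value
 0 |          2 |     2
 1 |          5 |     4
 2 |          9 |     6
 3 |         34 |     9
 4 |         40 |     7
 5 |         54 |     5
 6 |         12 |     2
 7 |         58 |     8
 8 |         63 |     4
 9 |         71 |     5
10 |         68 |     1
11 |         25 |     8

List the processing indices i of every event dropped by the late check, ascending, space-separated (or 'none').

6 11

i=0 t=2 v=2: → [0,12); WM=-1
i=1 t=5 v=4: → [0,12); WM=2
i=2 t=9 v=6: → [0,12); WM=6
i=3 t=34 v=9: → [30,42); WM=31; [0,12) fires=3
i=4 t=40 v=7: → [40,52),[30,42); WM=37
i=5 t=54 v=5: → [50,62); WM=51; [30,42) fires=2
i=6 t=12 v=2: DROP (t<51-2); WM=51
i=7 t=58 v=8: → [50,62); WM=55; [40,52) fires=1
i=8 t=63 v=4: → [60,72); WM=60
i=9 t=71 v=5: → [70,82),[60,72); WM=68; [50,62) fires=2
i=10 t=68 v=1: → [60,72); WM=68
i=11 t=25 v=8: DROP (t<68-2); WM=68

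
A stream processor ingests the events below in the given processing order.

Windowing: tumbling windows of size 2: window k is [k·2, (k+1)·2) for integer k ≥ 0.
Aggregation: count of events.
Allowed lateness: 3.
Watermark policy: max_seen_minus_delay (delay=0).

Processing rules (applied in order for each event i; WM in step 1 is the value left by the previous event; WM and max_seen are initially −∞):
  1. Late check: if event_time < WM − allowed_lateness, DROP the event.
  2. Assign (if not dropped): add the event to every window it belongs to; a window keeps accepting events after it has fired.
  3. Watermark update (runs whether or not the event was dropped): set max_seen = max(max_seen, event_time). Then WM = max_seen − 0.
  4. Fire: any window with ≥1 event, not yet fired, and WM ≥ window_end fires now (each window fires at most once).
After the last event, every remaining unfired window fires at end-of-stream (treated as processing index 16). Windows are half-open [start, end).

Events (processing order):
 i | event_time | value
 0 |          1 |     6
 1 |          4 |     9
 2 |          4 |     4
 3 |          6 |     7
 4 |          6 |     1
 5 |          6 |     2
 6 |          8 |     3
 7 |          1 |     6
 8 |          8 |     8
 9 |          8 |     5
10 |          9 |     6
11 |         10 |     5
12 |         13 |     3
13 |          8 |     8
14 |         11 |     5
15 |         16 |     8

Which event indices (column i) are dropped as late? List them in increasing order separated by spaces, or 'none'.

i=0 t=1 v=6: → [0,2); WM=1
i=1 t=4 v=9: → [4,6); WM=4; [0,2) fires=1
i=2 t=4 v=4: → [4,6); WM=4
i=3 t=6 v=7: → [6,8); WM=6; [4,6) fires=2
i=4 t=6 v=1: → [6,8); WM=6
i=5 t=6 v=2: → [6,8); WM=6
i=6 t=8 v=3: → [8,10); WM=8; [6,8) fires=3
i=7 t=1 v=6: DROP (t<8-3); WM=8
i=8 t=8 v=8: → [8,10); WM=8
i=9 t=8 v=5: → [8,10); WM=8
i=10 t=9 v=6: → [8,10); WM=9
i=11 t=10 v=5: → [10,12); WM=10; [8,10) fires=4
i=12 t=13 v=3: → [12,14); WM=13; [10,12) fires=1
i=13 t=8 v=8: DROP (t<13-3); WM=13
i=14 t=11 v=5: → [10,12); WM=13
i=15 t=16 v=8: → [16,18); WM=16; [12,14) fires=1

7 13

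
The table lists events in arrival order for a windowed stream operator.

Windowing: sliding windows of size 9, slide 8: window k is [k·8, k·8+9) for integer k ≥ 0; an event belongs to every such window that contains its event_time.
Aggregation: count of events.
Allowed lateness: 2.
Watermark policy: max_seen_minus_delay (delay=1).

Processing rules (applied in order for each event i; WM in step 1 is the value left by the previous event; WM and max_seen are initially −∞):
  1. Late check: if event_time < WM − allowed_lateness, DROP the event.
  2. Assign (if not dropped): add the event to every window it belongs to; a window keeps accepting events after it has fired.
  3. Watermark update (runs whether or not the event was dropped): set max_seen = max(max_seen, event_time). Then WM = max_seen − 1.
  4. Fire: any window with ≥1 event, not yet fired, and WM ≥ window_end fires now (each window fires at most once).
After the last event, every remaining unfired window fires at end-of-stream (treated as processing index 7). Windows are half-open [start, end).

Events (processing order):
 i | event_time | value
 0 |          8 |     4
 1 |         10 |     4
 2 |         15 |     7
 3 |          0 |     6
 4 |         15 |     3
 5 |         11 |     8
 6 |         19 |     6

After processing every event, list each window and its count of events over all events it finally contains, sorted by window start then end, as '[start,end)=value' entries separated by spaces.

i=0 t=8 v=4: → [8,17),[0,9); WM=7
i=1 t=10 v=4: → [8,17); WM=9; [0,9) fires=1
i=2 t=15 v=7: → [8,17); WM=14
i=3 t=0 v=6: DROP (t<14-2); WM=14
i=4 t=15 v=3: → [8,17); WM=14
i=5 t=11 v=8: DROP (t<14-2); WM=14
i=6 t=19 v=6: → [16,25); WM=18; [8,17) fires=4

[0,9)=1 [8,17)=4 [16,25)=1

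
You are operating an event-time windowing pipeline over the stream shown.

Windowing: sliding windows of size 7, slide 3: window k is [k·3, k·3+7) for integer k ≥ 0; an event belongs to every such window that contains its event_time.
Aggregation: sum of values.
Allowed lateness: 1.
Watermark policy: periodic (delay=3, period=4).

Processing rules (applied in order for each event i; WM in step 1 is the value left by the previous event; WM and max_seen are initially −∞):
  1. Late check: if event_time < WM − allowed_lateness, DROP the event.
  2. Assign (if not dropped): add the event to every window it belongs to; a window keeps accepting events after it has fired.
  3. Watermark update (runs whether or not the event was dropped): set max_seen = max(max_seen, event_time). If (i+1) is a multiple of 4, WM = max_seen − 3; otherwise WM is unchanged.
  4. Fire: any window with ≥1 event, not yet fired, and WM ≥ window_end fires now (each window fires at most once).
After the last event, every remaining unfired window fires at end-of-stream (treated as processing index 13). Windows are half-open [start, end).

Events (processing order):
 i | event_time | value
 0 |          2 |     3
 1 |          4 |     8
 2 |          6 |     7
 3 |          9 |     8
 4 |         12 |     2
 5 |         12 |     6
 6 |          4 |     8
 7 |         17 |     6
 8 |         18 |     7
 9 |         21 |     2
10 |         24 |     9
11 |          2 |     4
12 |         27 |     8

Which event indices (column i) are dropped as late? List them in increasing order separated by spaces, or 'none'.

6 11

i=0 t=2 v=3: → [0,7); WM=−∞
i=1 t=4 v=8: → [3,10),[0,7); WM=−∞
i=2 t=6 v=7: → [6,13),[3,10),[0,7); WM=−∞
i=3 t=9 v=8: → [9,16),[6,13),[3,10); WM=6
i=4 t=12 v=2: → [12,19),[9,16),[6,13); WM=6
i=5 t=12 v=6: → [12,19),[9,16),[6,13); WM=6
i=6 t=4 v=8: DROP (t<6-1); WM=6
i=7 t=17 v=6: → [15,22),[12,19); WM=14; [0,7) fires=18 [3,10) fires=23 [6,13) fires=23
i=8 t=18 v=7: → [18,25),[15,22),[12,19); WM=14
i=9 t=21 v=2: → [21,28),[18,25),[15,22); WM=14
i=10 t=24 v=9: → [24,31),[21,28),[18,25); WM=14
i=11 t=2 v=4: DROP (t<14-1); WM=21; [9,16) fires=16 [12,19) fires=21
i=12 t=27 v=8: → [27,34),[24,31),[21,28); WM=21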